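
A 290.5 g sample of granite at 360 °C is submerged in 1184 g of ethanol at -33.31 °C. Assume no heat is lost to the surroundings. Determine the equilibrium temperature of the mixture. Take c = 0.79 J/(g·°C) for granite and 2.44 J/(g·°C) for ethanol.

T_f ≈ -4.4 °C

Set heat shed by the hot body equal to heat absorbed by the cold body:
290.5×0.79×(360 − T) = 1184×2.44×(T − (-33.31))
229.5(360 − T) = 2889(T − (-33.31))
3118.5 T = -13613  ⇒  T ≈ -4.37 °C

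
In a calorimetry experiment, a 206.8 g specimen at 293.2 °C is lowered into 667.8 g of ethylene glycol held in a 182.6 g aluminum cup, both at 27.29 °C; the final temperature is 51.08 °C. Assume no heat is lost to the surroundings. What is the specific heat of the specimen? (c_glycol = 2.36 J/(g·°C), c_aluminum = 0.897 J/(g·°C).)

c ≈ 0.827 J/(g·°C)

Let T be the final temperature. ΣQ_i = 0:
206.8·c·(51.08 − 293.2) + 667.8·2.36·(51.08 − 27.29) + 182.6·0.897·(51.08 − 27.29) = 0
-50070 c = -41390
c = -41390/-50070 ≈ 0.8266 J/(g·°C)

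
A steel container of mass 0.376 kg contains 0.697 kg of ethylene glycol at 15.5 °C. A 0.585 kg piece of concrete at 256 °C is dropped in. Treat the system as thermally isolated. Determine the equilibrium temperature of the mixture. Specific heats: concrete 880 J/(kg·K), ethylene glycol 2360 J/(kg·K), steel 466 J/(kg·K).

Let T be the final temperature. ΣQ_i = 0:
0.585·880·(T − 256) + 0.697·2360·(T − 15.5) + 0.376·466·(T − 15.5) = 0
(514.8 + 1644.9 + 175.22) T = 514.8·256 + 1644.9·15.5 + 175.22·15.5
T = 160001 / 2334.9 = 68.5 °C

T_f ≈ 68.5 °C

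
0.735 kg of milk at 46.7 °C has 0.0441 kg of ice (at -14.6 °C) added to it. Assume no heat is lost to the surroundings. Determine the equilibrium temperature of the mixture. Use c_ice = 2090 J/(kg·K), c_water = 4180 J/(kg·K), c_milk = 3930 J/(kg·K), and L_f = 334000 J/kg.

T_f ≈ 38.7 °C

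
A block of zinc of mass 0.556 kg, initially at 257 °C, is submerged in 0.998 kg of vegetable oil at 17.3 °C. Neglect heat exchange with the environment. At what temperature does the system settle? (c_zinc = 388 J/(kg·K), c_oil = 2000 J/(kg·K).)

T_f ≈ 40.7 °C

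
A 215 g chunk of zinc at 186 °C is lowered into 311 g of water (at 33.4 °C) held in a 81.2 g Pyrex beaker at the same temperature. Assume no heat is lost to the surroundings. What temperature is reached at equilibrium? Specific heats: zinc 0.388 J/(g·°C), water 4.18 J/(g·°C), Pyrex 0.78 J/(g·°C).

With ΣQ=0 the equilibrium temperature is the m·c-weighted mean:
T_f = (83.42×186 + 1300×33.4 + 63.34×33.4) / (83.42 + 1300 + 63.34)
    = 61051 / 1446.7 ≈ 42.20 °C

T_f ≈ 42.2 °C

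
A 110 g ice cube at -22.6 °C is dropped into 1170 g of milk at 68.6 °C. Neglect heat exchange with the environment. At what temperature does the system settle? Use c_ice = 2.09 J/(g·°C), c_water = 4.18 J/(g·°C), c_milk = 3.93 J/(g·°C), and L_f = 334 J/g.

Setting the total heat transfer to zero:
ice -22.6→0 °C: 110×2.09×22.6 = 5195.7; fusion: m_ice L_f = 110×334 = 36740; warm the meltwater: 459.8 T; milk: 4598.1(T − 68.6)
5057.9 T = 315430 − 41936 = 273494
T ≈ 54.07 °C. Since T > 0 °C, the all-ice-melts assumption holds.

T_f ≈ 54.1 °C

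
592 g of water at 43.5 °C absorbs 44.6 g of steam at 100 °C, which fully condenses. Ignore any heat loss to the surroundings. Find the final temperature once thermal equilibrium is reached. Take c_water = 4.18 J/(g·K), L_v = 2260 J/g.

T_f ≈ 85.3 °C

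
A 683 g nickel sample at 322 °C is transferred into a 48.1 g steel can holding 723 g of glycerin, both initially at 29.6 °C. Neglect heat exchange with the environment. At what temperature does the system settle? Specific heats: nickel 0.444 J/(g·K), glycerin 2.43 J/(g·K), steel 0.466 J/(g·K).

T_f ≈ 72.2 °C

With ΣQ=0 the equilibrium temperature is the m·c-weighted mean:
T_f = (303.25*322 + 1756.9*29.6 + 22.41*29.6) / (303.25 + 1756.9 + 22.41)
    = 150315 / 2082.6 ≈ 72.18 °C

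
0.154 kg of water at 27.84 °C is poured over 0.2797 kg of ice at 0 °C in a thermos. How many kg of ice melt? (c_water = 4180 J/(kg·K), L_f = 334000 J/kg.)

m_melted ≈ 0.0537 kg

Water can give up m c ΔT = 0.154·4180·27.84 = 17921 J before reaching 0 °C.
Melting all 0.2797 kg of ice would need 0.2797·334000 = 93420 J.
17921 J < 93420 J, so only part of the ice melts and the system sits at 0 °C.
Mass melted = 17921/334000 ≈ 0.05366 kg.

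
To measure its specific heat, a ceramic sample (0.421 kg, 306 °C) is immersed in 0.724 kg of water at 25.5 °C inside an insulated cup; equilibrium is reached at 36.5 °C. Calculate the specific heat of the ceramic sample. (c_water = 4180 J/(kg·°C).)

c ≈ 293 J/(kg·°C)

Heat lost by the ceramic sample = heat gained by the water:
0.421·c·(306 − 36.5) = 0.724·4180·(36.5 − 25.5)
113.46 c = 33290  ⇒  c ≈ 293.4 J/(kg·°C)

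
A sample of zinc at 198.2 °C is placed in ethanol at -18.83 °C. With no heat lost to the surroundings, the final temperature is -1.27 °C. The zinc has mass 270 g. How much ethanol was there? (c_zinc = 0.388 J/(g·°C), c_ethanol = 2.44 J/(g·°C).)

Setting the total heat transfer to zero:
270×0.388×(-1.27 − 198.2) + m×2.44×(-1.27 − (-18.83)) = 0
42.85 m = 20896
m = 20896/42.85 ≈ 487.7 g

m ≈ 488 g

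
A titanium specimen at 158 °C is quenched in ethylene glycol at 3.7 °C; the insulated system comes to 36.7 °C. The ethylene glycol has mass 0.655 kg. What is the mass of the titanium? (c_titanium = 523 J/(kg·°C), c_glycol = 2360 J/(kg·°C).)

m ≈ 0.804 kg

Taking heat into each body as positive, Σ m c ΔT = 0:
m·523·(36.7 − 158) + 0.655·2360·(36.7 − 3.7) = 0
-63440 m = -51011
m = -51011/-63440 ≈ 0.8041 kg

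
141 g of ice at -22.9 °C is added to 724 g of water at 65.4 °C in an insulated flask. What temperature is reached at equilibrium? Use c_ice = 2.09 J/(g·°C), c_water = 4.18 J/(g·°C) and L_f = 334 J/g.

T_f ≈ 39.8 °C

Energy balance with sensible and latent terms:
warm ice to 0 °C: 141·2.09·(0 − (-22.9)) = 6748.4; fusion: m_ice L_f = 141·334 = 47094; warm the meltwater: 589.38 T; water cools: 724·4.18·(T − 65.4) = 3026.3(T − 65.4)
3615.7 T = 197921 − 53842 = 144079
T ≈ 39.85 °C — above 0 °C, consistent with complete melting.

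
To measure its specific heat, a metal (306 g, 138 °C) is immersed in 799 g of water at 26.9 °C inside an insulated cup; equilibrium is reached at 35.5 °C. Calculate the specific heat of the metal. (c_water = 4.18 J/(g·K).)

c ≈ 0.916 J/(g·K)

Conservation of energy gives ΣQ = 0:
306·c·(35.5 − 138) + 799·4.18·(35.5 − 26.9) = 0
-31365 c = -28722
c = -28722/-31365 ≈ 0.9157 J/(g·K)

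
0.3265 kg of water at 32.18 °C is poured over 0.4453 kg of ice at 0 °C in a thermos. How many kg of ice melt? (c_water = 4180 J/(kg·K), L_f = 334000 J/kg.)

m_melted ≈ 0.131 kg

Heat available from the water dropping to 0 °C: 0.3265×4180×32.18 = 43918 J.
Fully melting the ice requires m_ice L_f = 0.4453×334000 = 148730 J.
That's not enough to melt it all — equilibrium is at 0 °C with ice remaining.
m_melt = 43918 / L_f = 0.1315 kg.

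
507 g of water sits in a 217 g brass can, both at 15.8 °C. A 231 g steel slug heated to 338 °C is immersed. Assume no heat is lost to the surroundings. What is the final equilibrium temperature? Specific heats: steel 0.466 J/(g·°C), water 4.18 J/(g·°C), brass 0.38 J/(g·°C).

T_f ≈ 30.8 °C

Heat gained plus heat lost sum to zero:
231×0.466×(T − 338) + 507×4.18×(T − 15.8) + 217×0.38×(T − 15.8) = 0
107.65(T − 338) + 2119.3(T − 15.8) + 82.46(T − 15.8) = 0
(107.65 + 2119.3 + 82.46) T = 107.65×338 + 2119.3×15.8 + 82.46×15.8
T = 71172/2309.4 ≈ 30.82 °C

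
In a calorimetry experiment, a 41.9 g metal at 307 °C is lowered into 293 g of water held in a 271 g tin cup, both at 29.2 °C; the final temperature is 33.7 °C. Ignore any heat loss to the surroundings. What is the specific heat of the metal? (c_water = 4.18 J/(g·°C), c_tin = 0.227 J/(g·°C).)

c ≈ 0.505 J/(g·°C)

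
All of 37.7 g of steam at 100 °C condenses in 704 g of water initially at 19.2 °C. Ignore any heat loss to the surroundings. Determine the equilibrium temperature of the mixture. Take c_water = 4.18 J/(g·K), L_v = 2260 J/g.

T_f ≈ 50.8 °C

Energy conservation, ΣQ = 0:
steam→water at 100 °C releases m L_v = 37.7×2260 = 85202; condensate cools 100→T: 37.7×4.18×(T − 100) = 157.59(T − 100); water warms: 704×4.18×(T − 19.2) = 2942.7(T − 19.2)
3100.3 T = 85202 + 15759 + 56500 = 157461
T ≈ 50.79 °C — below 100 °C, confirming all the steam condensed.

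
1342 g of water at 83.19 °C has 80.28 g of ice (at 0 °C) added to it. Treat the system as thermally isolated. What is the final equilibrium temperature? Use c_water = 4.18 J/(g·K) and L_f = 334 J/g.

T_f ≈ 74.0 °C

Net heat exchanged in the isolated system is zero:
latent heat to melt: 80.28·334 = 26814
  meltwater 0→T: 80.28·4.18·T = 335.57 T
  water cools: 1342·4.18·(T − 83.19) = 5609.6(T − 83.19)
5945.1 T = 466659 − 26814 = 439846
T ≈ 73.98 °C (positive, so assuming full melt was valid).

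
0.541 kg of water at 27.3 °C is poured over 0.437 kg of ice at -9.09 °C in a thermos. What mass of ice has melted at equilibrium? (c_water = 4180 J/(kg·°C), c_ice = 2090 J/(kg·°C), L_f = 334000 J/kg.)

Water can give up m c ΔT = 0.541·4180·27.3 = 61736 J before reaching 0 °C.
Of that, 0.437·2090·9.09 = 8302.2 J goes to bring the ice to 0 °C, leaving 53434 J.
To melt every bit of ice: 0.437·334000 = 145958 J.
That's not enough to melt it all — equilibrium is at 0 °C with ice remaining.
m_melt = 53434 / L_f = 0.16 kg.

m_melted ≈ 0.16 kg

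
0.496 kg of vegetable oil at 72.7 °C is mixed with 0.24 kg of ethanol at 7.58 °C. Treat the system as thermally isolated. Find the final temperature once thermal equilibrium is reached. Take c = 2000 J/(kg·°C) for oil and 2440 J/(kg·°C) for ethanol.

T_f ≈ 48.5 °C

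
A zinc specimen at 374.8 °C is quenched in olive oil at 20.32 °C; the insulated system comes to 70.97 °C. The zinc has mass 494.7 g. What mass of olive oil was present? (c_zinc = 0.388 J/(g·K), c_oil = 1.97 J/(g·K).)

m ≈ 584 g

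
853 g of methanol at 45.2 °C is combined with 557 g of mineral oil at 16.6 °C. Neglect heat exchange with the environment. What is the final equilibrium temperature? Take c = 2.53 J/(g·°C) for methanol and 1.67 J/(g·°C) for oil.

T_f ≈ 36.6 °C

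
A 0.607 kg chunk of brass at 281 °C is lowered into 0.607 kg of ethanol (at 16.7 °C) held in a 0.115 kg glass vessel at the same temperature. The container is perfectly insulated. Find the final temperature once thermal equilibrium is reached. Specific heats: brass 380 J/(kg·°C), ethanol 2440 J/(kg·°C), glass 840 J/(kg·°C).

T_f ≈ 50.4 °C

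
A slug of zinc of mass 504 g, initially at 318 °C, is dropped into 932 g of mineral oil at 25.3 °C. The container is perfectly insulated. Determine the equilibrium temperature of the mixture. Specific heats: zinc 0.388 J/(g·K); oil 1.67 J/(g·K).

T_f ≈ 58.0 °C

Set heat shed by the hot body equal to heat absorbed by the cold body:
504·0.388·(318 − T) = 932·1.67·(T − 25.3)
195.55(318 − T) = 1556.4(T − 25.3)
1752 T = 101563  ⇒  T ≈ 57.97 °C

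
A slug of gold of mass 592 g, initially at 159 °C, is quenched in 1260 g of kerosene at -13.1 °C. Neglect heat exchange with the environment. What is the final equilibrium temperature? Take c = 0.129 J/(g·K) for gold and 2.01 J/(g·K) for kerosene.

T_f ≈ -8.1 °C

Setting the total heat transfer to zero:
592×0.129×(T − 159) + 1260×2.01×(T − (-13.1)) = 0
76.37(T − 159) + 2532.6(T − (-13.1)) = 0
2609 T = -21035
T = -21035 / 2609 = -8.06 °C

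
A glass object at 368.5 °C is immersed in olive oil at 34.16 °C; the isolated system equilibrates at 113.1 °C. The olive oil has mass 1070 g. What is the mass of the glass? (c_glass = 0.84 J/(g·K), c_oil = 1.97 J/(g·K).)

|Q_glass| = |Q_oil|:
m·0.84·(368.5 − 113.1) = 1070·1.97·(113.1 − 34.16)
214.54 m = 166398  ⇒  m ≈ 775.6 g

m ≈ 776 g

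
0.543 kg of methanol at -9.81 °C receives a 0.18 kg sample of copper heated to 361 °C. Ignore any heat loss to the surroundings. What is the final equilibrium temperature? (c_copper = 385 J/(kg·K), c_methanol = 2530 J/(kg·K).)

T_f ≈ 8.0 °C

With ΣQ=0 the equilibrium temperature is the m·c-weighted mean:
T_f = (69.3·361 + 1373.8·(-9.81)) / (69.3 + 1373.8)
    = 11540 / 1443.1 ≈ 8.00 °C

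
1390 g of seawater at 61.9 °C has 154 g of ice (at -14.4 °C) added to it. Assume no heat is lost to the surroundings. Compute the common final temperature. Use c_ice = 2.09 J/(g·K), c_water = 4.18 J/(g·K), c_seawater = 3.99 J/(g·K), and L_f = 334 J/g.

T_f ≈ 46.4 °C

Sum of m c ΔT and latent-heat terms is zero:
warm ice to 0 °C: 154×2.09×(0 − (-14.4)) = 4634.8; latent heat to melt: 154×334 = 51436; warm the meltwater: 643.72 T; seawater: 5546.1(T − 61.9)
6189.8 T = 343304 − 56071 = 287233
T ≈ 46.40 °C. Since T > 0 °C, the all-ice-melts assumption holds.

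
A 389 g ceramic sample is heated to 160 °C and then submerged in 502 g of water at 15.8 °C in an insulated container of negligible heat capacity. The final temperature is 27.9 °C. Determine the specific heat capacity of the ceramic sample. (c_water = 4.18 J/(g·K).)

Heat lost by the ceramic sample = heat gained by the water:
389×c×(160 − 27.9) = 502×4.18×(27.9 − 15.8)
51387 c = 25390  ⇒  c ≈ 0.4941 J/(g·K)

c ≈ 0.494 J/(g·K)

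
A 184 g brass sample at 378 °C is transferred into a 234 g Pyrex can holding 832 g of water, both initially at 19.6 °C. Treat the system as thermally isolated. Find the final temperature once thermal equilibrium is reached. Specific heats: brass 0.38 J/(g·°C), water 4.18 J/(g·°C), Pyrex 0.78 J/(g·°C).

T_f ≈ 26.3 °C

Heat gained plus heat lost sum to zero:
184·0.38·(T − 378) + 832·4.18·(T − 19.6) + 234·0.78·(T − 19.6) = 0
3730.2 T = 98171
T ≈ 26.32 °C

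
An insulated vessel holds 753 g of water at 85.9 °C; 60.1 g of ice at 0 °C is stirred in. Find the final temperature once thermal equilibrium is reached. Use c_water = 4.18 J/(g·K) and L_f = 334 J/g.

Energy conservation, ΣQ = 0:
melt ice: 60.1×334 = 20073; meltwater 0→T: 60.1×4.18×T = 251.22 T; water: 3147.5(T − 85.9)
3398.8 T = 270374 − 20073 = 250300
T ≈ 73.64 °C (positive, so assuming full melt was valid).

T_f ≈ 73.6 °C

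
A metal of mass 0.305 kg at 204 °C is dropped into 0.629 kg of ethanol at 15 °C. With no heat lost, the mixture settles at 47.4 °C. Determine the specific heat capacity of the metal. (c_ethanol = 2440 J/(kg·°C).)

c ≈ 1040 J/(kg·°C)

m_s c (T_s − T_f) = m_ethanol c_ethanol (T_f − T_0):
0.305·c·(204 − 47.4) = 0.629·2440·(47.4 − 15)
47.76 c = 49726  ⇒  c ≈ 1041 J/(kg·°C)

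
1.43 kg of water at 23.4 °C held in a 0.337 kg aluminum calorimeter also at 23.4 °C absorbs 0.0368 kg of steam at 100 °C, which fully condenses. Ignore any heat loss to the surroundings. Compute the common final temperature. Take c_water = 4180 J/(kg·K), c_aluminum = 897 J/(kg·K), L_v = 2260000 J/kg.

T_f ≈ 38.2 °C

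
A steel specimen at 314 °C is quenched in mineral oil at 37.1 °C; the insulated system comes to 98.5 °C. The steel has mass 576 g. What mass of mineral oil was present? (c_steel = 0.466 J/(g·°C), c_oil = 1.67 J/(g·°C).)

m ≈ 564 g

Energy conservation, ΣQ = 0:
576×0.466×(98.5 − 314) + m×1.67×(98.5 − 37.1) = 0
102.54 m = 57844
m = 57844/102.54 ≈ 564.1 g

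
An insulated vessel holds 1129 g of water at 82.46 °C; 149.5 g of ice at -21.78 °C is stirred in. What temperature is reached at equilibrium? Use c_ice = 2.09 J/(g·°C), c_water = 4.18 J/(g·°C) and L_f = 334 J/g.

T_f ≈ 62.2 °C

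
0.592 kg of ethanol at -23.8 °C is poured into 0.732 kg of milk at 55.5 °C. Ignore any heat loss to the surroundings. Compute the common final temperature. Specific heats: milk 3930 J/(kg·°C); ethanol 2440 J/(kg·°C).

Taking heat into each body as positive, Σ m c ΔT = 0:
0.732*3930*(T − 55.5) + 0.592*2440*(T − (-23.8)) = 0
4321.2 T = 125282
T ≈ 28.99 °C

T_f ≈ 29.0 °C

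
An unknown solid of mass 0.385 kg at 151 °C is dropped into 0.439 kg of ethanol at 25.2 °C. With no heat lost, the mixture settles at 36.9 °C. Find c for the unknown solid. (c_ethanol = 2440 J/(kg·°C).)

Taking heat into each body as positive, Σ m c ΔT = 0:
0.385×c×(36.9 − 151) + 0.439×2440×(36.9 − 25.2) = 0
-43.93 c = -12533
c = -12533/-43.93 ≈ 285.3 J/(kg·°C)

c ≈ 285 J/(kg·°C)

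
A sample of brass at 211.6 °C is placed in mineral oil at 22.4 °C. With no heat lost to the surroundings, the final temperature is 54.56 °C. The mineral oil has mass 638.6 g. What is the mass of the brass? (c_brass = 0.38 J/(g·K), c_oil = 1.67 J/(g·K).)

m ≈ 575 g

Net heat exchanged in the isolated system is zero:
m×0.38×(54.56 − 211.6) + 638.6×1.67×(54.56 − 22.4) = 0
-59.68 m = -34297
m = -34297/-59.68 ≈ 574.7 g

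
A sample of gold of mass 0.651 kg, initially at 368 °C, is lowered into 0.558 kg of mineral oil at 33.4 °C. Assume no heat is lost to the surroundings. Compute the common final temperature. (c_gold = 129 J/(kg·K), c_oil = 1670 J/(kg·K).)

T_f ≈ 61.1 °C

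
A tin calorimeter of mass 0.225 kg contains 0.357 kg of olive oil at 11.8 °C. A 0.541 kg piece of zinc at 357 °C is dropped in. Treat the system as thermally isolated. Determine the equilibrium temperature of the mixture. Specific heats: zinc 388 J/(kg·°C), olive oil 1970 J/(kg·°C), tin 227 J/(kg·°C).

T_f ≈ 86.9 °C

Taking heat into each body as positive, Σ m c ΔT = 0:
0.541*388*(T − 357) + 0.357*1970*(T − 11.8) + 0.225*227*(T − 11.8) = 0
209.91(T − 357) + 703.29(T − 11.8) + 51.08(T − 11.8) = 0
(209.91 + 703.29 + 51.08) T = 209.91*357 + 703.29*11.8 + 51.08*11.8
T = 83839 / 964.27 = 86.9 °C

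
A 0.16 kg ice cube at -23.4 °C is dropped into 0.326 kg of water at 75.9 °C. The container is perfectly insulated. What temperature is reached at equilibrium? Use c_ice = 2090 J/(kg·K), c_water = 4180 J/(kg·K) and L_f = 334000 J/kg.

T_f ≈ 20.8 °C

Taking heat into each body as positive, Σ m c ΔT = 0:
warm ice to 0 °C: 0.16×2090×(0 − (-23.4)) = 7825
  latent heat to melt: 0.16×334000 = 53440
  meltwater 0→T: 0.16×4180×T = 668.8 T
  water: 1362.7(T − 75.9)
2031.5 T = 103427 − 61265 = 42162
T ≈ 20.75 °C (positive, so assuming full melt was valid).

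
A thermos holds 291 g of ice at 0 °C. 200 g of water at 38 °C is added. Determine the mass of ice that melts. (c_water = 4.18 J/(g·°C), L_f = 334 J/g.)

m_melted ≈ 95.1 g

Heat available from the water dropping to 0 °C: 200·4.18·38 = 31768 J.
Fully melting the ice requires m_ice L_f = 291·334 = 97194 J.
Since 31768 < 97194 J, not all the ice melts; equilibrium is at 0 °C.
Mass melted = 31768/334 ≈ 95.11 g.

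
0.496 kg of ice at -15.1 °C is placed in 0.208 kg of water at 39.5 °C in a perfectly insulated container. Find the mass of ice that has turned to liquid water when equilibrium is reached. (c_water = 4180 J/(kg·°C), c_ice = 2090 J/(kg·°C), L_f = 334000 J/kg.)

Heat available from the water dropping to 0 °C: 0.208×4180×39.5 = 34343 J.
Of that, 0.496×2090×15.1 = 15653 J goes to bring the ice to 0 °C, leaving 18690 J.
Melting all 0.496 kg of ice would need 0.496×334000 = 165664 J.
Since 18690 < 165664 J, not all the ice melts; equilibrium is at 0 °C.
m_melted×334000 = 18690  ⇒  m_melted ≈ 0.05596 kg.

m_melted ≈ 0.056 kg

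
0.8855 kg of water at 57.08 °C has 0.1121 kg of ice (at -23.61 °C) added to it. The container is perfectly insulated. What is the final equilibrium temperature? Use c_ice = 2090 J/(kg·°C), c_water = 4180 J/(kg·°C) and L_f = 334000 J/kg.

T_f ≈ 40.4 °C

Heat gained plus heat lost sum to zero:
ice -23.61→0 °C: 0.1121×2090×23.61 = 5531.6
  fusion: m_ice L_f = 0.1121×334000 = 37441
  warm the meltwater: 468.58 T
  water: 3701.4(T − 57.08)
4170 T = 211275 − 42973 = 168302
T ≈ 40.36 °C. Since T > 0 °C, the all-ice-melts assumption holds.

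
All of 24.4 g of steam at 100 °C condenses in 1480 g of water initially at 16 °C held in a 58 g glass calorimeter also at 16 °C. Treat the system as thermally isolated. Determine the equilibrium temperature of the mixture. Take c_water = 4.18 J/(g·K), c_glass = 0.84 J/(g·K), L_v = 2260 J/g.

T_f ≈ 26.1 °C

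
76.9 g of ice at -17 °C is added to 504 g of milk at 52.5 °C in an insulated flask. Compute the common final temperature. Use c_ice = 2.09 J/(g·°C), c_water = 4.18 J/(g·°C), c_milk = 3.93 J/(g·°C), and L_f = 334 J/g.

T_f ≈ 32.8 °C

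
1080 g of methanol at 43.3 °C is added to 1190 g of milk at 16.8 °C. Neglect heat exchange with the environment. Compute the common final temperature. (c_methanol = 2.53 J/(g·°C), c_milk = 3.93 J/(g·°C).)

T_f ≈ 26.6 °C

|Q_methanol| = |Q_milk|:
1080*2.53*(43.3 − T) = 1190*3.93*(T − 16.8)
2732.4(43.3 − T) = 4676.7(T − 16.8)
7409.1 T = 196881  ⇒  T ≈ 26.57 °C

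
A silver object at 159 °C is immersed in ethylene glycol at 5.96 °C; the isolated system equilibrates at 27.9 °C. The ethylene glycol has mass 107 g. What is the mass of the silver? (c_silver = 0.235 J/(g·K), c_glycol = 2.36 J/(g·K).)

Net heat exchanged in the isolated system is zero:
m·0.235·(27.9 − 159) + 107·2.36·(27.9 − 5.96) = 0
-30.81 m = -5540.3
m = -5540.3/-30.81 ≈ 179.8 g

m ≈ 180 g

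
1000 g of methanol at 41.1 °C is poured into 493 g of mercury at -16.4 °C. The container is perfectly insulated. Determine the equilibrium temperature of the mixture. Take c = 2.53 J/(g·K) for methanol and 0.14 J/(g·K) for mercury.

T_f ≈ 39.6 °C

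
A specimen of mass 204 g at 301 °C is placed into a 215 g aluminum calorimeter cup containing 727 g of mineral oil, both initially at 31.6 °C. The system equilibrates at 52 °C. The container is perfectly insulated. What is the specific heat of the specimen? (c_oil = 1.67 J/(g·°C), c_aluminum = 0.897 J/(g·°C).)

c ≈ 0.565 J/(g·°C)

Setting the total heat transfer to zero:
204·c·(52 − 301) + 727·1.67·(52 − 31.6) + 215·0.897·(52 − 31.6) = 0
-50796 c = -28702
c = -28702/-50796 ≈ 0.565 J/(g·°C)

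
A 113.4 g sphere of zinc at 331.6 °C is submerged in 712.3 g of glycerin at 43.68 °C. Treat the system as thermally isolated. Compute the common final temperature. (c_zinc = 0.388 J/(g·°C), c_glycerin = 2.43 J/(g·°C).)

With ΣQ=0 the equilibrium temperature is the m·c-weighted mean:
T_f = (44*331.6 + 1730.9*43.68) / (44 + 1730.9)
    = 90195 / 1774.9 ≈ 50.82 °C

T_f ≈ 50.8 °C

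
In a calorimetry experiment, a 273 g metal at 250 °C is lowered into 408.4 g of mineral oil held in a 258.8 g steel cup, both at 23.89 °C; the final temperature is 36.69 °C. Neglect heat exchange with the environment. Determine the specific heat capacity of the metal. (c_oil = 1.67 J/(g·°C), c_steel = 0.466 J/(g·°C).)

c ≈ 0.176 J/(g·°C)

Conservation of energy gives ΣQ = 0:
273×c×(36.69 − 250) + 408.4×1.67×(36.69 − 23.89) + 258.8×0.466×(36.69 − 23.89) = 0
-58234 c = -10274
c = -10274/-58234 ≈ 0.1764 J/(g·°C)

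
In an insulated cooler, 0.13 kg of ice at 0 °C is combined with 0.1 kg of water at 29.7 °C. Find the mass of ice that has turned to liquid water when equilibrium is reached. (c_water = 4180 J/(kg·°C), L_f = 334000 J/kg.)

Heat available from the water dropping to 0 °C: 0.1·4180·29.7 = 12415 J.
To melt every bit of ice: 0.13·334000 = 43420 J.
12415 J < 43420 J, so only part of the ice melts and the system sits at 0 °C.
m_melt = 12415 / L_f = 0.03717 kg.

m_melted ≈ 0.0372 kg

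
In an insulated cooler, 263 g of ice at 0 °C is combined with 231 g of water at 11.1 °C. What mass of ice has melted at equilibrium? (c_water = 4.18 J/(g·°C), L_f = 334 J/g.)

Cooling the water to 0 °C releases 231·4.18·11.1 = 10718 J.
To melt every bit of ice: 263·334 = 87842 J.
Since 10718 < 87842 J, not all the ice melts; equilibrium is at 0 °C.
Mass melted = 10718/334 ≈ 32.09 g.

m_melted ≈ 32.1 g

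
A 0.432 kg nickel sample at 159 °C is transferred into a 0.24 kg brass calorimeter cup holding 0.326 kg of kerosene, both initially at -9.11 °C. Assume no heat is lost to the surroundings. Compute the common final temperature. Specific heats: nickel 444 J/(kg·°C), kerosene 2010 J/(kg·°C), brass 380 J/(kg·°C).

T_f ≈ 25.3 °C

Setting the total heat transfer to zero:
0.432×444×(T − 159) + 0.326×2010×(T − (-9.11)) + 0.24×380×(T − (-9.11)) = 0
191.81(T − 159) + 655.26(T − (-9.11)) + 91.2(T − (-9.11)) = 0
938.27 T = 23697
T ≈ 25.26 °C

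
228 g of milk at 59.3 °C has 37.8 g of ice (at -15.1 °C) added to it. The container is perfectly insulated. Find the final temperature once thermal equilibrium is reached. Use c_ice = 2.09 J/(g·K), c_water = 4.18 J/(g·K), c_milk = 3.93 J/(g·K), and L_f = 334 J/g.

T_f ≈ 37.3 °C

Setting the total heat transfer to zero:
warm ice to 0 °C: 37.8·2.09·(0 − (-15.1)) = 1192.9; latent heat to melt: 37.8·334 = 12625; warm the meltwater: 158 T; milk cools: 228·3.93·(T − 59.3) = 896.04(T − 59.3)
1054 T = 53135 − 13818 = 39317
T ≈ 37.30 °C. Since T > 0 °C, the all-ice-melts assumption holds.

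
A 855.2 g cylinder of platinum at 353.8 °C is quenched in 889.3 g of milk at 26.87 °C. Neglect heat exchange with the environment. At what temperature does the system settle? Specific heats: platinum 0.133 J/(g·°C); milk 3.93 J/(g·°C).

Setting the total heat transfer to zero:
855.2×0.133×(T − 353.8) + 889.3×3.93×(T − 26.87) = 0
3608.7 T = 134151
T = 134151 / 3608.7 = 37.2 °C

T_f ≈ 37.2 °C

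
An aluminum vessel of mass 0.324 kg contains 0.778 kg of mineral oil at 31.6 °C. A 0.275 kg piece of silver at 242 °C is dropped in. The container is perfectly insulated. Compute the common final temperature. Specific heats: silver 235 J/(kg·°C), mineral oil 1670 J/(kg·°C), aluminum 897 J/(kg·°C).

Setting the total heat transfer to zero:
0.275×235×(T − 242) + 0.778×1670×(T − 31.6) + 0.324×897×(T − 31.6) = 0
64.62(T − 242) + 1299.3(T − 31.6) + 290.63(T − 31.6) = 0
1654.5 T = 65880
T = 65880 / 1654.5 = 39.8 °C

T_f ≈ 39.8 °C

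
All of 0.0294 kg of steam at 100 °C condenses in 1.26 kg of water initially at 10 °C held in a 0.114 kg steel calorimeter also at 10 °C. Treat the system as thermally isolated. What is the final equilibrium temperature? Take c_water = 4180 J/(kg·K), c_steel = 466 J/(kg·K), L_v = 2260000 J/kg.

Conservation of energy gives ΣQ = 0:
latent heat released on condensation: 0.0294×2260000 = 66444
  condensed water 100 °C→T: 122.89(T − 100)
  water warms: 1.26×4180×(T − 10) = 5266.8(T − 10)
  cup: 53.12(T − 10)
5442.8 T = 66444 + 12289 + 53199 = 131932
T ≈ 24.24 °C — below 100 °C, confirming all the steam condensed.

T_f ≈ 24.2 °C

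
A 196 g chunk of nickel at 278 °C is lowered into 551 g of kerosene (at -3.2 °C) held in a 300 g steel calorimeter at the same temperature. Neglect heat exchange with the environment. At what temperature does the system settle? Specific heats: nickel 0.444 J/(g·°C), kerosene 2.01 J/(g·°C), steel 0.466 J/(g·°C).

T_f ≈ 15.1 °C

T_f = Σ m_i c_i T_i / Σ m_i c_i:
T_f = (87.02×278 + 1107.5×(-3.2) + 139.8×(-3.2)) / (87.02 + 1107.5 + 139.8)
    = 20201 / 1334.3 ≈ 15.14 °C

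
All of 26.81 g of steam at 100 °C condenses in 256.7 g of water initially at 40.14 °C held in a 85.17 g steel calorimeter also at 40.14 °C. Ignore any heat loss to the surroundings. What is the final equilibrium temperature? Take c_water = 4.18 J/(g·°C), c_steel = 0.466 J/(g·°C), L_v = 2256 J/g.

Energy balance with sensible and latent terms:
latent heat released on condensation: 26.81×2256 = 60483
  condensate cools 100→T: 26.81×4.18×(T − 100) = 112.07(T − 100)
  water warms: 256.7×4.18×(T − 40.14) = 1073(T − 40.14)
  steel cup: 85.17×0.466×(T − 40.14) = 39.69(T − 40.14)
1224.8 T = 60483 + 11207 + 44664 = 116354
T ≈ 95.00 °C (< 100 °C, so full condensation is consistent).

T_f ≈ 95.0 °C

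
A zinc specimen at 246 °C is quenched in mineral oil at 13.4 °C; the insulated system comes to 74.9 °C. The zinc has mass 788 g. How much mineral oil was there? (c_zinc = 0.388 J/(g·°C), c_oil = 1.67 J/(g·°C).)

|Q_zinc| = |Q_oil|:
788·0.388·(246 − 74.9) = m·1.67·(74.9 − 13.4)
102.71 m = 52313  ⇒  m ≈ 509.4 g

m ≈ 509 g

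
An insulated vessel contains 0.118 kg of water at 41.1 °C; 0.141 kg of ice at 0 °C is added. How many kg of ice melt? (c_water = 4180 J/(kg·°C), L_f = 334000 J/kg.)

m_melted ≈ 0.0607 kg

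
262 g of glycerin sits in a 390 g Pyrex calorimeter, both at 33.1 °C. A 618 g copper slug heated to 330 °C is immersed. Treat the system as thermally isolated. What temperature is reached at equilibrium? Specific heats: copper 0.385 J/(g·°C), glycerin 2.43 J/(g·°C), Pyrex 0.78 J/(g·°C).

Taking heat into each body as positive, Σ m c ΔT = 0:
618×0.385×(T − 330) + 262×2.43×(T − 33.1) + 390×0.78×(T − 33.1) = 0
237.93(T − 330) + 636.66(T − 33.1) + 304.2(T − 33.1) = 0
(237.93 + 636.66 + 304.2) T = 237.93×330 + 636.66×33.1 + 304.2×33.1
T = 109659/1178.8 ≈ 93.03 °C

T_f ≈ 93.0 °C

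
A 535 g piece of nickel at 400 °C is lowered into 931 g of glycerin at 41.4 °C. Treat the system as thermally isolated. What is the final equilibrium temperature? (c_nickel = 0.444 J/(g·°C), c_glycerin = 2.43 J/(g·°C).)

T_f ≈ 75.5 °C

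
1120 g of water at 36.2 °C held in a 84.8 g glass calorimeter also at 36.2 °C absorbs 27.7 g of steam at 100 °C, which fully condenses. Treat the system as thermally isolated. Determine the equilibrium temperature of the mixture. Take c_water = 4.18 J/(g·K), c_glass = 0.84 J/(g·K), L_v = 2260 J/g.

Net heat exchanged in the isolated system is zero:
steam→water at 100 °C releases m L_v = 27.7·2260 = 62602; condensate cools 100→T: 27.7·4.18·(T − 100) = 115.79(T − 100); original water: 4681.6(T − 36.2); cup: 71.23(T − 36.2)
4868.6 T = 62602 + 11579 + 172053 = 246233
T ≈ 50.58 °C — below 100 °C, confirming all the steam condensed.

T_f ≈ 50.6 °C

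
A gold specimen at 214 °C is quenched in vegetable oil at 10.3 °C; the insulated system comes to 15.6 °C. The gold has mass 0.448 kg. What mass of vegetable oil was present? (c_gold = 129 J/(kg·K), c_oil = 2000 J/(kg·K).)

|Q_gold| = |Q_oil|:
0.448×129×(214 − 15.6) = m×2000×(15.6 − 10.3)
10600 m = 11466  ⇒  m ≈ 1.082 kg

m ≈ 1.08 kg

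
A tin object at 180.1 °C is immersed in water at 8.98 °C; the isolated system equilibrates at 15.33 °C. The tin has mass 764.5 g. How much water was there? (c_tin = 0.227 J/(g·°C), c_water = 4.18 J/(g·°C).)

Setting the total heat transfer to zero:
764.5×0.227×(15.33 − 180.1) + m×4.18×(15.33 − 8.98) = 0
26.54 m = 28594
m = 28594/26.54 ≈ 1077 g

m ≈ 1080 g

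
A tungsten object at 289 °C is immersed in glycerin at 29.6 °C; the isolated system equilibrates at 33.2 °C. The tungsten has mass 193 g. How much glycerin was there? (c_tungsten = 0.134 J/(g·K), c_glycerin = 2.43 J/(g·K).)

Heat gained plus heat lost sum to zero:
193×0.134×(33.2 − 289) + m×2.43×(33.2 − 29.6) = 0
8.748 m = 6615.5
m = 6615.5/8.748 ≈ 756.2 g

m ≈ 756 g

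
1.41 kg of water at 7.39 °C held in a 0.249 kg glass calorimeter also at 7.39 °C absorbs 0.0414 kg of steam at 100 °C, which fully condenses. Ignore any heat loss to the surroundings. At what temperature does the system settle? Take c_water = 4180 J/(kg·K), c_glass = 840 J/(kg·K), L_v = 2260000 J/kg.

T_f ≈ 24.9 °C

Setting the total heat transfer to zero:
condense steam: −0.0414×2260000 = −93564; condensate cools 100→T: 0.0414×4180×(T − 100) = 173.05(T − 100); original water: 5893.8(T − 7.39); cup: 209.16(T − 7.39)
6276 T = 93564 + 17305 + 45101 = 155970
T ≈ 24.85 °C (< 100 °C, so full condensation is consistent).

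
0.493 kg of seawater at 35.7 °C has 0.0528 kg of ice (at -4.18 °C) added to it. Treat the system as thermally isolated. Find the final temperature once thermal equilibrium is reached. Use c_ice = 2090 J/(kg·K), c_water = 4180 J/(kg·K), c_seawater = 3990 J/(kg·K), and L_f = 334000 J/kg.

Net heat exchanged in the isolated system is zero:
warm ice to 0 °C: 0.0528×2090×(0 − (-4.18)) = 461.27; latent heat to melt: 0.0528×334000 = 17635; meltwater 0→T: 0.0528×4180×T = 220.7 T; seawater: 1967.1(T − 35.7)
2187.8 T = 70224 − 18096 = 52128
T ≈ 23.83 °C. Since T > 0 °C, the all-ice-melts assumption holds.

T_f ≈ 23.8 °C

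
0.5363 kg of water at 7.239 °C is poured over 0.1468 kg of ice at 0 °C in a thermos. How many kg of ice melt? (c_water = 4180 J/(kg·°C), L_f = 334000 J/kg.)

Water can give up m c ΔT = 0.5363·4180·7.239 = 16228 J before reaching 0 °C.
Melting all 0.1468 kg of ice would need 0.1468·334000 = 49031 J.
16228 J < 49031 J, so only part of the ice melts and the system sits at 0 °C.
m_melted·334000 = 16228  ⇒  m_melted ≈ 0.04859 kg.

m_melted ≈ 0.0486 kg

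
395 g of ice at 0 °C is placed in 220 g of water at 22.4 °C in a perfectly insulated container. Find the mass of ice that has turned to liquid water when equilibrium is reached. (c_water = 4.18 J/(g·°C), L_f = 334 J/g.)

m_melted ≈ 61.7 g

Heat available from the water dropping to 0 °C: 220·4.18·22.4 = 20599 J.
To melt every bit of ice: 395·334 = 131930 J.
That's not enough to melt it all — equilibrium is at 0 °C with ice remaining.
m_melt = 20599 / L_f = 61.67 g.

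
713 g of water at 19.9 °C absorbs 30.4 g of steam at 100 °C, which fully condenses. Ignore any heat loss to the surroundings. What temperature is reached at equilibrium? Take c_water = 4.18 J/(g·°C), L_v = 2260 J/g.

Conservation of energy gives ΣQ = 0:
condense steam: −30.4·2260 = −68704; condensate cools 100→T: 30.4·4.18·(T − 100) = 127.07(T − 100); original water: 2980.3(T − 19.9)
3107.4 T = 68704 + 12707 + 59309 = 140720
T ≈ 45.29 °C — below 100 °C, confirming all the steam condensed.

T_f ≈ 45.3 °C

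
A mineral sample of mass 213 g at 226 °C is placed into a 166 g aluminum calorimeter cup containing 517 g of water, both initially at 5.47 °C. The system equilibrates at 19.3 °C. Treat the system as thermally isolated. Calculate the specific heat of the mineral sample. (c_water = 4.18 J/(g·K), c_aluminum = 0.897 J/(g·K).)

c ≈ 0.726 J/(g·K)

Taking heat into each body as positive, Σ m c ΔT = 0:
213·c·(19.3 − 226) + 517·4.18·(19.3 − 5.47) + 166·0.897·(19.3 − 5.47) = 0
-44027 c = -31947
c = -31947/-44027 ≈ 0.7256 J/(g·K)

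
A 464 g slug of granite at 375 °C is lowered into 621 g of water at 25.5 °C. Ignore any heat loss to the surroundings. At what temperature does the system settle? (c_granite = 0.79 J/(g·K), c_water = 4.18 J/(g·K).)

T_f ≈ 68.7 °C

Set heat shed by the hot body equal to heat absorbed by the cold body:
464*0.79*(375 − T) = 621*4.18*(T − 25.5)
366.56(375 − T) = 2595.8(T − 25.5)
2962.3 T = 203652  ⇒  T ≈ 68.75 °C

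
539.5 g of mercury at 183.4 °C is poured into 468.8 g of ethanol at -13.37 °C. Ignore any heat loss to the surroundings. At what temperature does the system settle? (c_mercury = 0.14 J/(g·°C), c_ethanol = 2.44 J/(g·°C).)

Heat lost by the mercury equals heat gained by the ethanol:
539.5·0.14·(183.4 − T) = 468.8·2.44·(T − (-13.37))
75.53(183.4 − T) = 1143.9(T − (-13.37))
1219.4 T = -1441.4  ⇒  T ≈ -1.18 °C

T_f ≈ -1.2 °C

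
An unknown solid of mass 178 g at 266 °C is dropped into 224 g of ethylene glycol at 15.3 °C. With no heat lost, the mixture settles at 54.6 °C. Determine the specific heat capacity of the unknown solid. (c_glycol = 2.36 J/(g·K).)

c ≈ 0.552 J/(g·K)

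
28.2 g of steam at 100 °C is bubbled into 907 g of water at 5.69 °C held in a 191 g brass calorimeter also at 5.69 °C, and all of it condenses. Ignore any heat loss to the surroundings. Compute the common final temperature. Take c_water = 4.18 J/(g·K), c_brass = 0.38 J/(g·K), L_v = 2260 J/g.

Energy balance with sensible and latent terms:
condense steam: −28.2·2260 = −63732; condensate cools 100→T: 28.2·4.18·(T − 100) = 117.88(T − 100); water warms: 907·4.18·(T − 5.69) = 3791.3(T − 5.69); brass cup: 191·0.38·(T − 5.69) = 72.58(T − 5.69)
3981.7 T = 63732 + 11788 + 21985 = 97505
T ≈ 24.49 °C — below 100 °C, confirming all the steam condensed.

T_f ≈ 24.5 °C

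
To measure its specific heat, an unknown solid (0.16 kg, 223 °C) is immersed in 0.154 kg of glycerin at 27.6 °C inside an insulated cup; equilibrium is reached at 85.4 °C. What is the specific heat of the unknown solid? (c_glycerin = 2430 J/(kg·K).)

c ≈ 982 J/(kg·K)

Heat lost by the unknown solid = heat gained by the glycerin:
0.16×c×(223 − 85.4) = 0.154×2430×(85.4 − 27.6)
22.02 c = 21630  ⇒  c ≈ 982.5 J/(kg·K)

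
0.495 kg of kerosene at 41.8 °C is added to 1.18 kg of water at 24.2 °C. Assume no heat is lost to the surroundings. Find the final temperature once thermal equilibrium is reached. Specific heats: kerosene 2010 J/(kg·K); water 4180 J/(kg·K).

T_f ≈ 27.2 °C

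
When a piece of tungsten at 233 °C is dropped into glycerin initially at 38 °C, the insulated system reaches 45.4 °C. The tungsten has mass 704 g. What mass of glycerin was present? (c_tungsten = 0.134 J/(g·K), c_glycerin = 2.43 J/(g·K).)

m ≈ 984 g

Setting the total heat transfer to zero:
704×0.134×(45.4 − 233) + m×2.43×(45.4 − 38) = 0
17.98 m = 17697
m = 17697/17.98 ≈ 984.2 g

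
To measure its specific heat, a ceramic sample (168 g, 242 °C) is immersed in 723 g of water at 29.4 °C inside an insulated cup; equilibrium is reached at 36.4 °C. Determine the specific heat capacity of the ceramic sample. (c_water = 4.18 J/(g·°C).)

c ≈ 0.612 J/(g·°C)

Net heat exchanged in the isolated system is zero:
168×c×(36.4 − 242) + 723×4.18×(36.4 − 29.4) = 0
-34541 c = -21155
c = -21155/-34541 ≈ 0.6125 J/(g·°C)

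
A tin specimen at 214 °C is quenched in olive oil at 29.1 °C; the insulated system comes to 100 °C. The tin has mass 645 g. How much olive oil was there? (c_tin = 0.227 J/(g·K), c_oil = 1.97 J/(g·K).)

Net heat exchanged in the isolated system is zero:
645×0.227×(100 − 214) + m×1.97×(100 − 29.1) = 0
139.67 m = 16691
m = 16691/139.67 ≈ 119.5 g

m ≈ 120 g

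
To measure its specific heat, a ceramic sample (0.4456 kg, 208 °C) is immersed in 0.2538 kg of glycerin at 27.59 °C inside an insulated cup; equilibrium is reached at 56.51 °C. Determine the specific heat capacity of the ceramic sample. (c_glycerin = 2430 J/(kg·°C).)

Heat gained plus heat lost sum to zero:
0.4456×c×(56.51 − 208) + 0.2538×2430×(56.51 − 27.59) = 0
-67.5 c = -17836
c = -17836/-67.5 ≈ 264.2 J/(kg·°C)

c ≈ 264 J/(kg·°C)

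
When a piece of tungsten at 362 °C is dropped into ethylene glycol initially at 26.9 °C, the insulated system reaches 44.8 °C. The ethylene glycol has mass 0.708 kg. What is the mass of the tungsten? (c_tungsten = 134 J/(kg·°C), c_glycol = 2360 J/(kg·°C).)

m ≈ 0.704 kg

Taking heat into each body as positive, Σ m c ΔT = 0:
m×134×(44.8 − 362) + 0.708×2360×(44.8 − 26.9) = 0
-42505 m = -29909
m = -29909/-42505 ≈ 0.7037 kg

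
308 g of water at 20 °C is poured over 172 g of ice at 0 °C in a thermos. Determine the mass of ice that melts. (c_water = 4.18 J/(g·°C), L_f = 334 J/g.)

m_melted ≈ 77.1 g

Heat available from the water dropping to 0 °C: 308×4.18×20 = 25749 J.
Fully melting the ice requires m_ice L_f = 172×334 = 57448 J.
25749 J < 57448 J, so only part of the ice melts and the system sits at 0 °C.
Mass melted = 25749/334 ≈ 77.09 g.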